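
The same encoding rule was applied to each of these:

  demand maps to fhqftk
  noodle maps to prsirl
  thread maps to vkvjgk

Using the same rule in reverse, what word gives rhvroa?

In demand: d→f is +2, e→h is +3, m→q is +4, a→f is +5 — the shift increases by 1 each position. The shift increases by 1 at each position, starting from +2: 2, 3, 4, ….
Reversing it on rhvroa: r−2=p, h−3=e, v−4=r, r−5=m, o−6=i, a−7=t.

permit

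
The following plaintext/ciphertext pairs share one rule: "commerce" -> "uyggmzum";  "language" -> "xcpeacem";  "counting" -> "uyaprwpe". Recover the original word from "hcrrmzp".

c(2)→u(20) and o(14)→y(24) fit y≡9x+2 (mod 26); the inverse of 9 mod 26 is 3. Treating letters as 0–25, the rule is x ↦ 9x + 2 (mod 26).
Undoing it on hcrrmzp: h(7)→3·(7−2)≡15=p; c(2)→3·(2−2)≡0=a; r(17)→3·(17−2)≡19=t; r(17)→3·(17−2)≡19=t; m(12)→3·(12−2)≡4=e; z(25)→3·(25−2)≡17=r; p(15)→3·(15−2)≡13=n (all mod 26).

pattern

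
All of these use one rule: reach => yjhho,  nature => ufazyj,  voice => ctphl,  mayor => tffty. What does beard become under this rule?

Shifts by position in reach: pos 0: r→y (+7), pos 1: e→j (+5), pos 2: a→h (+7), pos 3: c→h (+5) — repeating every 2. It's a Vigenère-style cipher with numeric key [7,5]: position i shifts by key[i mod 2].
For beard: b+7=i, e+5=j, a+7=h, r+5=w, d+7=k.

ijhwk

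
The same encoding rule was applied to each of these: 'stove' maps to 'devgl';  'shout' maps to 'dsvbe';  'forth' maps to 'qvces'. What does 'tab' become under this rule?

ehm

The shift depends on letter class: consonant s→d is +11, but vowel o→v is +7. The rule splits by letter class: vowels +7, consonants +11.
For tab: t(cons)+11=e, a(vowel)+7=h, b(cons)+11=m.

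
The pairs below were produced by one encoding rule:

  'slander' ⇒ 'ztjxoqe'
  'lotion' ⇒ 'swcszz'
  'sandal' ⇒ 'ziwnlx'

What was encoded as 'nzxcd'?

Each letter shifts forward by (position + 7), i.e. 7, 8, 9, … — the shift grows by one for each successive letter.
Reversing it on nzxcd: n−7=g, z−8=r, x−9=o, c−10=s, d−11=s.

gross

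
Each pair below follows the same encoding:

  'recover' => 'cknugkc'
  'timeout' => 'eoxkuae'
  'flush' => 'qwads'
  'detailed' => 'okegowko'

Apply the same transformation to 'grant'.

The rule splits by letter class: vowels +6, consonants +11.
For grant: g(cons)+11=r, r(cons)+11=c, a(vowel)+6=g, n(cons)+11=y, t(cons)+11=e.

rcgye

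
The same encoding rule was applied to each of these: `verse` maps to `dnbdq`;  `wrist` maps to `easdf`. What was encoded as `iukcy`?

In verse: v→d is +8, e→n is +9, r→b is +10, s→d is +11 — the shift increases by 1 each position. Each letter shifts forward by (position + 8), i.e. 8, 9, 10, … — the shift grows by one for each successive letter.
Reversing it on iukcy: i−8=a, u−9=l, k−10=a, c−11=r, y−12=m.

alarm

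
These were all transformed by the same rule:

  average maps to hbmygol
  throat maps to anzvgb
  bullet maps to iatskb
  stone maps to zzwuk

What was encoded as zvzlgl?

spread

Shifts by position in average: pos 0: a→h (+7), pos 1: v→b (+6), pos 2: e→m (+8), pos 3: r→y (+7), pos 4: a→g (+6), pos 5: g→o (+8) — repeating every 3. A repeating key of period 3 is used — shifts +7, +6, +8 over and over.
Undoing it on zvzlgl: z−7=s, v−6=p, z−8=r, l−7=e, g−6=a, l−8=d.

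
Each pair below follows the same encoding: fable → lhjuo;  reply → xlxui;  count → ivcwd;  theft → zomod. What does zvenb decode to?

tower

Each letter shifts forward by (position + 6), i.e. 6, 7, 8, … — the shift grows by one for each successive letter.
Decoding zvenb: z−6=t, v−7=o, e−8=w, n−9=e, b−10=r.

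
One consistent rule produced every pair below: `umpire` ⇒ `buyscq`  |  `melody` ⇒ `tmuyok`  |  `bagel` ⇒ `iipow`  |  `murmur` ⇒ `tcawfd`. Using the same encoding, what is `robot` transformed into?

ywkye

In umpire: u→b is +7, m→u is +8, p→y is +9, i→s is +10 — the shift increases by 1 each position. Letter i (0-indexed) is shifted by i+7, so successive shifts are 7, 8, 9, ….
Applying it to robot: r+7=y, o+8=w, b+9=k, o+10=y, t+11=e.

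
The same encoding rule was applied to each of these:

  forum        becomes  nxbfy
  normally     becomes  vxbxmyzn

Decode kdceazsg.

customer

Letter i (0-indexed) is shifted by i+8, so successive shifts are 8, 9, 10, ….
Undoing it on kdceazsg: k−8=c, d−9=u, c−10=s, e−11=t, a−12=o, z−13=m, s−14=e, g−15=r.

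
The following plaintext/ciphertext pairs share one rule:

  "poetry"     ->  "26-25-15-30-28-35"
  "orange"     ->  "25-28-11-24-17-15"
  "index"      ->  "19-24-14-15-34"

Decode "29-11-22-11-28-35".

salary

p is letter #16 and maps to 26: an offset of 10. Letters become their 1-based position plus 10 (so a→11, b→12, …).
Decoding 29-11-22-11-28-35: 29→(29−10)÷1=19=s, 11→(11−10)÷1=1=a, 22→(22−10)÷1=12=l, 11→(11−10)÷1=1=a, 28→(28−10)÷1=18=r, 35→(35−10)÷1=25=y.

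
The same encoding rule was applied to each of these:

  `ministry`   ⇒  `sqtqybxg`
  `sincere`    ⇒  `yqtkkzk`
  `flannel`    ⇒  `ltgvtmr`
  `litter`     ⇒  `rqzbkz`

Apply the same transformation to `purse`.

vcxak

Shifts by position in ministry: pos 0: m→s (+6), pos 1: i→q (+8), pos 2: n→t (+6), pos 3: i→q (+8) — repeating every 2. The shifts repeat in a cycle of length 2: positions 0,1,… shift by +6, +8, then the pattern repeats.
Applying it to purse: p+6=v, u+8=c, r+6=x, s+8=a, e+6=k.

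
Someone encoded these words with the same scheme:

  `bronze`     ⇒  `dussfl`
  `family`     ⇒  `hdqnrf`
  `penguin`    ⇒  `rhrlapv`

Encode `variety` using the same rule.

xdvnkag

The shift increases by 1 at each position, starting from +2: 2, 3, 4, ….
For variety: v+2=x, a+3=d, r+4=v, i+5=n, e+6=k, t+7=a, y+8=g.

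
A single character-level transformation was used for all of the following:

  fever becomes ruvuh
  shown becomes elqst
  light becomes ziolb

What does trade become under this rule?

f(5)→r(17) and e(4)→u(20) fit y≡23x+6 (mod 26); the inverse of 23 mod 26 is 17. Treating letters as 0–25, the rule is x ↦ 23x + 6 (mod 26).
Applying it to trade: t(19)→23·19+6≡1=b; r(17)→23·17+6≡7=h; a(0)→23·0+6≡6=g; d(3)→23·3+6≡23=x; e(4)→23·4+6≡20=u (all mod 26).

bhgxu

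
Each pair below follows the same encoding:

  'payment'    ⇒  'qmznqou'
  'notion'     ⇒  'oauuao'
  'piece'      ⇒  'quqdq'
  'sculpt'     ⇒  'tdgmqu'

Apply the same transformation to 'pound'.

qagoe

The shift depends on letter class: consonant p→q is +1, but vowel a→m is +12. Two shifts are in play — +12 for a/e/i/o/u, +1 for every other letter.
On pound: p(cons)+1=q, o(vowel)+12=a, u(vowel)+12=g, n(cons)+1=o, d(cons)+1=e.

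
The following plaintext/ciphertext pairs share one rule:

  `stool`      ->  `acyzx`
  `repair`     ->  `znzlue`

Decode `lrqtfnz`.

In stool: s→a is +8, t→c is +9, o→y is +10, o→z is +11 — the shift increases by 1 each position. The shift increases by 1 at each position, starting from +8: 8, 9, 10, ….
Undoing it on lrqtfnz: l−8=d, r−9=i, q−10=g, t−11=i, f−12=t, n−13=a, z−14=l.

digital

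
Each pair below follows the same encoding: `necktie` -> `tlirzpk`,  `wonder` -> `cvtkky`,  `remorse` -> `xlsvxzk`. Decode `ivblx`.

A repeating key of period 2 is used — shifts +6, +7 over and over.
Undoing it on ivblx: i−6=c, v−7=o, b−6=v, l−7=e, x−6=r.

cover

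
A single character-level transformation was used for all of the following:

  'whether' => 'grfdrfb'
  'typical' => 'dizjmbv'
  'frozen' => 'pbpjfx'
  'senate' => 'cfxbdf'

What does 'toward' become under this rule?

dpgbbn

The shift depends on letter class: consonant w→g is +10, but vowel e→f is +1. Two shifts are in play — +1 for a/e/i/o/u, +10 for every other letter.
On toward: t(cons)+10=d, o(vowel)+1=p, w(cons)+10=g, a(vowel)+1=b, r(cons)+10=b, d(cons)+10=n.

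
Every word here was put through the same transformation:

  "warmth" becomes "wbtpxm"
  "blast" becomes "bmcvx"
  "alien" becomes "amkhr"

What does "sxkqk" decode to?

The shift increases by 1 at each position, starting from +0: 0, 1, 2, ….
Undoing it on sxkqk: s−0=s, x−1=w, k−2=i, q−3=n, k−4=g.

swing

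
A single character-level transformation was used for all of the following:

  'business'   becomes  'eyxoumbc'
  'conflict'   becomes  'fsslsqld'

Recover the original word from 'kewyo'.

harsh

In business: b→e is +3, u→y is +4, s→x is +5, i→o is +6 — the shift increases by 1 each position. The shift increases by 1 at each position, starting from +3: 3, 4, 5, ….
Decoding kewyo: k−3=h, e−4=a, w−5=r, y−6=s, o−7=h.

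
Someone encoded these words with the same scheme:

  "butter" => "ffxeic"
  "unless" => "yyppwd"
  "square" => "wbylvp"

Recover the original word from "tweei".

The shifts repeat in a cycle of length 2: positions 0,1,… shift by +4, +11, then the pattern repeats.
Reversing it on tweei: t−4=p, w−11=l, e−4=a, e−11=t, i−4=e.

plate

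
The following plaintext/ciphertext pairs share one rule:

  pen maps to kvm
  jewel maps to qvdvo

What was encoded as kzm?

Each pair mirrors across the alphabet (p↔k, e↔v, n↔m): positions sum to 25. Letters are reflected about the middle of the alphabet (position → 25−position): Atbash.
Decoding kzm: k↔p, z↔a, m↔n.

pan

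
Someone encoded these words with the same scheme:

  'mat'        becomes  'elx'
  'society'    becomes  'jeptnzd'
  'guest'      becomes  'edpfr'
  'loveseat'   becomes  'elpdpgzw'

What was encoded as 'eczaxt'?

import

The output letters match the input read backwards, each shifted +11: mat reversed is tam. Two steps: reverse the string, then apply a Caesar shift of +11.
Reversing it on eczaxt: shift back: e−11=t, c−11=r, z−11=o, a−11=p, x−11=m, t−11=i → tropmi; then reverse → import.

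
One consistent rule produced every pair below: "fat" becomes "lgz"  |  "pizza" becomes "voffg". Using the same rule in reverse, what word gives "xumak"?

Compare letters: f→l is +6, a→g is +6, t→z is +6 — a constant shift. It's a constant shift of +6 (ROT6).
Reversing it on xumak: x−6=r, u−6=o, m−6=g, a−6=u, k−6=e.

rogue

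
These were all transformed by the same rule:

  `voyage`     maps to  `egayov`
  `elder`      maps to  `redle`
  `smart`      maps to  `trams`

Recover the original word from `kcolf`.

It's just the letters in reverse order.
Reversing it on kcolf: then reverse → flock.

flock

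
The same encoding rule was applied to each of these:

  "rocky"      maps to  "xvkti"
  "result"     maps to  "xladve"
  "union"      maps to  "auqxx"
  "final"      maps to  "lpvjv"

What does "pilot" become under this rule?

Letter i (0-indexed) is shifted by i+6, so successive shifts are 6, 7, 8, ….
For pilot: p+6=v, i+7=p, l+8=t, o+9=x, t+10=d.

vptxd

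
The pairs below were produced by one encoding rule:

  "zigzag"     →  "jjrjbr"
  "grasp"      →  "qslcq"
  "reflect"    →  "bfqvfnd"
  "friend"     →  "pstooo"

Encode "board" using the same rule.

lplbe

Shifts by position in zigzag: pos 0: z→j (+10), pos 1: i→j (+1), pos 2: g→r (+11), pos 3: z→j (+10), pos 4: a→b (+1), pos 5: g→r (+11) — repeating every 3. It's a Vigenère-style cipher with numeric key [10,1,11]: position i shifts by key[i mod 3].
On board: b+10=l, o+1=p, a+11=l, r+10=b, d+1=e.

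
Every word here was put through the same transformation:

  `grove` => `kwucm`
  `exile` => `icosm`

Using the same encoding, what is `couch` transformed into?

In grove: g→k is +4, r→w is +5, o→u is +6, v→c is +7 — the shift increases by 1 each position. The shift increases by 1 at each position, starting from +4: 4, 5, 6, ….
For couch: c+4=g, o+5=t, u+6=a, c+7=j, h+8=p.

gtajp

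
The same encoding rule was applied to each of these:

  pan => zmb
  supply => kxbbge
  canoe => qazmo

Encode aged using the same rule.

Read the word backwards and shift each letter +12.
For aged: reverse → dega; then shift: d+12=p, e+12=q, g+12=s, a+12=m.

pqsm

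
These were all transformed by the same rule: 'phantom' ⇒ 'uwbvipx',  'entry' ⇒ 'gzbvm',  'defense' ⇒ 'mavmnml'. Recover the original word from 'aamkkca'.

success

The output letters match the input read backwards, each shifted +8: phantom reversed is motnahp. Read the word backwards and shift each letter +8.
Reversing it on aamkkca: shift back: a−8=s, a−8=s, m−8=e, k−8=c, k−8=c, c−8=u, a−8=s → sseccus; then reverse → success.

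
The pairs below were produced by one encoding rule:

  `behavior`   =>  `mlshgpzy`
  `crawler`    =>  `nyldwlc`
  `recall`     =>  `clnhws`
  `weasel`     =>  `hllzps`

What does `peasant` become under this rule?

Shifts by position in behavior: pos 0: b→m (+11), pos 1: e→l (+7), pos 2: h→s (+11), pos 3: a→h (+7) — repeating every 2. A repeating key of period 2 is used — shifts +11, +7 over and over.
Applying it to peasant: p+11=a, e+7=l, a+11=l, s+7=z, a+11=l, n+7=u, t+11=e.

allzlue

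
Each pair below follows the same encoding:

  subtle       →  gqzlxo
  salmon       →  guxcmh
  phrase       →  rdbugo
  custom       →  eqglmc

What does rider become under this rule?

This is an affine cipher: with a=0,…,z=25, each position x becomes (5x+20) mod 26.
On rider: r(17)→5·17+20≡1=b; i(8)→5·8+20≡8=i; d(3)→5·3+20≡9=j; e(4)→5·4+20≡14=o; r(17)→5·17+20≡1=b (all mod 26).

bijob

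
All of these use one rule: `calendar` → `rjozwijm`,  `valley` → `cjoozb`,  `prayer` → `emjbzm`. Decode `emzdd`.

c(2)→r(17) and a(0)→j(9) fit y≡17x+9 (mod 26); the inverse of 17 mod 26 is 23. Each letter's alphabet position (a=0..z=25) is mapped through 17·x+9 mod 26 — an affine cipher.
Reversing it on emzdd: e(4)→23·(4−9)≡15=p; m(12)→23·(12−9)≡17=r; z(25)→23·(25−9)≡4=e; d(3)→23·(3−9)≡18=s; d(3)→23·(3−9)≡18=s (all mod 26).

press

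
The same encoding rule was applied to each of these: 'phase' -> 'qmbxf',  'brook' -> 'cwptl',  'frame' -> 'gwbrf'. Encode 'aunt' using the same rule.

Shifts by position in phase: pos 0: p→q (+1), pos 1: h→m (+5), pos 2: a→b (+1), pos 3: s→x (+5) — repeating every 2. A repeating key of period 2 is used — shifts +1, +5 over and over.
For aunt: a+1=b, u+5=z, n+1=o, t+5=y.

bzoy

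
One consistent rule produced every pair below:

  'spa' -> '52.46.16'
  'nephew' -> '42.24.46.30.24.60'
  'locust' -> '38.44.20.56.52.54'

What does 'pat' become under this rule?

46.16.54

s(#19)→52 and p(#16)→46: differences scale by 2, so n = 2·pos + 14. The formula is n = 2×(alphabet index, a=1) + 14.
Applying it to pat: p=16→46, a=1→16, t=20→54.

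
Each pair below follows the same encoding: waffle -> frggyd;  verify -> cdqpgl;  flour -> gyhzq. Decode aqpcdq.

driver

Each letter's alphabet position (a=0..z=25) is mapped through 3·x+17 mod 26 — an affine cipher.
Decoding aqpcdq: a(0)→9·(0−17)≡3=d; q(16)→9·(16−17)≡17=r; p(15)→9·(15−17)≡8=i; c(2)→9·(2−17)≡21=v; d(3)→9·(3−17)≡4=e; q(16)→9·(16−17)≡17=r (all mod 26).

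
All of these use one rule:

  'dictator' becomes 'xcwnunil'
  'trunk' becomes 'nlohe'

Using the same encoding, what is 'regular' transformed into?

Compare letters: d→x is +20, i→c is +20, c→w is +20 — a constant shift. It's a constant shift of +20 (ROT20).
For regular: r+20=l, e+20=y, g+20=a, u+20=o, l+20=f, a+20=u, r+20=l.

lyaoful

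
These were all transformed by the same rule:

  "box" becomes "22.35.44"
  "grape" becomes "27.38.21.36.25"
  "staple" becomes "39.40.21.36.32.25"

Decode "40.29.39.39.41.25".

tissue

The number is (letter's place in the alphabet, a=1) + 20.
Decoding 40.29.39.39.41.25: 40→(40−20)÷1=20=t, 29→(29−20)÷1=9=i, 39→(39−20)÷1=19=s, 39→(39−20)÷1=19=s, 41→(41−20)÷1=21=u, 25→(25−20)÷1=5=e.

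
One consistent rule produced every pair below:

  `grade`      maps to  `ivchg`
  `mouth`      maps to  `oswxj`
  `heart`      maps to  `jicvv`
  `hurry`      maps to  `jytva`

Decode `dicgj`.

beach

Shifts by position in grade: pos 0: g→i (+2), pos 1: r→v (+4), pos 2: a→c (+2), pos 3: d→h (+4) — repeating every 2. A repeating key of period 2 is used — shifts +2, +4 over and over.
Reversing it on dicgj: d−2=b, i−4=e, c−2=a, g−4=c, j−2=h.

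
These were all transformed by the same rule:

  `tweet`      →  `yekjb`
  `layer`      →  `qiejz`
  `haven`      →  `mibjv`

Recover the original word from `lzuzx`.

group

The shifts repeat in a cycle of length 3: positions 0,1,… shift by +5, +8, +6, then the pattern repeats.
Undoing it on lzuzx: l−5=g, z−8=r, u−6=o, z−5=u, x−8=p.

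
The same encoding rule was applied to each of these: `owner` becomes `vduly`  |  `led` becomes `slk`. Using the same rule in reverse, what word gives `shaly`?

Compare letters: o→v is +7, w→d is +7, n→u is +7 — a constant shift. Every letter moves 7 places later in the alphabet, wrapping around z→a.
Undoing it on shaly: s−7=l, h−7=a, a−7=t, l−7=e, y−7=r.

later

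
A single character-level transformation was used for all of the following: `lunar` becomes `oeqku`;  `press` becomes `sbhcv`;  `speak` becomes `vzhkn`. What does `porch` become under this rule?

syumk

Shifts by position in lunar: pos 0: l→o (+3), pos 1: u→e (+10), pos 2: n→q (+3), pos 3: a→k (+10) — repeating every 2. It's a Vigenère-style cipher with numeric key [3,10]: position i shifts by key[i mod 2].
On porch: p+3=s, o+10=y, r+3=u, c+10=m, h+3=k.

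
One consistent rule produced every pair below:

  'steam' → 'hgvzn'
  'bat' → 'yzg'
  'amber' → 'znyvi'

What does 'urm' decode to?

fin

Each letter is replaced by its mirror in the alphabet: a↔z, b↔y, c↔x, and so on (the Atbash cipher).
Undoing it on urm: u↔f, r↔i, m↔n.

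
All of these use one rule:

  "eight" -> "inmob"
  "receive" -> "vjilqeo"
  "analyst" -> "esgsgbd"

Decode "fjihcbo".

In eight: e→i is +4, i→n is +5, g→m is +6, h→o is +7 — the shift increases by 1 each position. Each letter shifts forward by (position + 4), i.e. 4, 5, 6, … — the shift grows by one for each successive letter.
Undoing it on fjihcbo: f−4=b, j−5=e, i−6=c, h−7=a, c−8=u, b−9=s, o−10=e.

because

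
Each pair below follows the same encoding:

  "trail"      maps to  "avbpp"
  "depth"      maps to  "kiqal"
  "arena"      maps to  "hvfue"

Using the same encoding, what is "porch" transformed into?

A repeating key of period 3 is used — shifts +7, +4, +1 over and over.
Applying it to porch: p+7=w, o+4=s, r+1=s, c+7=j, h+4=l.

wssjl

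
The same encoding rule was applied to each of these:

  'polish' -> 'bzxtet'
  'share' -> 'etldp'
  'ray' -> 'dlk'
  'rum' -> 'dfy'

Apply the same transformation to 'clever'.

oxphpd

The shift depends on letter class: consonant p→b is +12, but vowel o→z is +11. The rule splits by letter class: vowels +11, consonants +12.
For clever: c(cons)+12=o, l(cons)+12=x, e(vowel)+11=p, v(cons)+12=h, e(vowel)+11=p, r(cons)+12=d.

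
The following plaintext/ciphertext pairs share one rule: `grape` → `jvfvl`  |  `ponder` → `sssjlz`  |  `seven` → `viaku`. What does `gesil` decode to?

Letter i (0-indexed) is shifted by i+3, so successive shifts are 3, 4, 5, ….
Reversing it on gesil: g−3=d, e−4=a, s−5=n, i−6=c, l−7=e.

dance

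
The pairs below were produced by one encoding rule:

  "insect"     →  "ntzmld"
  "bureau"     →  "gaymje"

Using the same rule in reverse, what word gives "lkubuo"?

gentle

The shift increases by 1 at each position, starting from +5: 5, 6, 7, ….
Decoding lkubuo: l−5=g, k−6=e, u−7=n, b−8=t, u−9=l, o−10=e.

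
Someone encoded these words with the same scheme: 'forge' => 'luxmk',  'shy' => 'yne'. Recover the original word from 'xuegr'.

This is a Caesar cipher with shift 6.
Decoding xuegr: x−6=r, u−6=o, e−6=y, g−6=a, r−6=l.

royal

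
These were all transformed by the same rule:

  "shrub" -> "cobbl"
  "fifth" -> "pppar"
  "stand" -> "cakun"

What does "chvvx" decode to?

A repeating key of period 2 is used — shifts +10, +7 over and over.
Undoing it on chvvx: c−10=s, h−7=a, v−10=l, v−7=o, x−10=n.

salon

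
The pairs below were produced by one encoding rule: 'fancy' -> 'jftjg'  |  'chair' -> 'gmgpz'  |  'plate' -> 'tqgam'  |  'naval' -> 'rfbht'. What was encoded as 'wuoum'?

In fancy: f→j is +4, a→f is +5, n→t is +6, c→j is +7 — the shift increases by 1 each position. The shift increases by 1 at each position, starting from +4: 4, 5, 6, ….
Reversing it on wuoum: w−4=s, u−5=p, o−6=i, u−7=n, m−8=e.

spine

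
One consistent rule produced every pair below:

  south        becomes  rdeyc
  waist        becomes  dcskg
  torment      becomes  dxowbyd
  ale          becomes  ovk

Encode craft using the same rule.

dpkbm

The output letters match the input read backwards, each shifted +10: south reversed is htuos. Two steps: reverse the string, then apply a Caesar shift of +10.
For craft: reverse → tfarc; then shift: t+10=d, f+10=p, a+10=k, r+10=b, c+10=m.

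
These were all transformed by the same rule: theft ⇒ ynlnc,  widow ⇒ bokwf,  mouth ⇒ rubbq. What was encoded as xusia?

In theft: t→y is +5, h→n is +6, e→l is +7, f→n is +8 — the shift increases by 1 each position. Each letter shifts forward by (position + 5), i.e. 5, 6, 7, … — the shift grows by one for each successive letter.
Decoding xusia: x−5=s, u−6=o, s−7=l, i−8=a, a−9=r.

solar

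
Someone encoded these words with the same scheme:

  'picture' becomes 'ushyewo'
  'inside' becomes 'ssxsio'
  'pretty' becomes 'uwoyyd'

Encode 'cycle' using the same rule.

hdhqo

The shift depends on letter class: consonant p→u is +5, but vowel i→s is +10. Vowels shift forward by 10 and consonants shift forward by 5.
On cycle: c(cons)+5=h, y(cons)+5=d, c(cons)+5=h, l(cons)+5=q, e(vowel)+10=o.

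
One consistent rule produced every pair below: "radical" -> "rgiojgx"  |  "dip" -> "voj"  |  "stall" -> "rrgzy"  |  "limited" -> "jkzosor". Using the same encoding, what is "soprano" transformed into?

Read the word backwards and shift each letter +6.
Applying it to soprano: reverse → onarpos; then shift: o+6=u, n+6=t, a+6=g, r+6=x, p+6=v, o+6=u, s+6=y.

utgxvuy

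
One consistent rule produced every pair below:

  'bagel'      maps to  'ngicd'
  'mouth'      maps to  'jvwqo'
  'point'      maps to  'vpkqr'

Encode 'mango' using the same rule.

qipco

The output letters match the input read backwards, each shifted +2: bagel reversed is legab. Read the word backwards and shift each letter +2.
Applying it to mango: reverse → ognam; then shift: o+2=q, g+2=i, n+2=p, a+2=c, m+2=o.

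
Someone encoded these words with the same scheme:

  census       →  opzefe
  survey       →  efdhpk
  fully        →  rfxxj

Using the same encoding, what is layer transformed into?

xlkqc

Shifts by position in census: pos 0: c→o (+12), pos 1: e→p (+11), pos 2: n→z (+12), pos 3: s→e (+12), pos 4: u→f (+11), pos 5: s→e (+12) — repeating every 3. The shifts repeat in a cycle of length 3: positions 0,1,… shift by +12, +11, +12, then the pattern repeats.
Applying it to layer: l+12=x, a+11=l, y+12=k, e+12=q, r+11=c.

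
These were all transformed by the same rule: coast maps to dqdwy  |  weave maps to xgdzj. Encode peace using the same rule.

qgdgj

In coast: c→d is +1, o→q is +2, a→d is +3, s→w is +4 — the shift increases by 1 each position. Each letter shifts forward by (position + 1), i.e. 1, 2, 3, … — the shift grows by one for each successive letter.
Applying it to peace: p+1=q, e+2=g, a+3=d, c+4=g, e+5=j.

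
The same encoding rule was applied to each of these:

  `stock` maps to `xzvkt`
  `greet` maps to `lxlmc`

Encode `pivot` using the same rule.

In stock: s→x is +5, t→z is +6, o→v is +7, c→k is +8 — the shift increases by 1 each position. Each letter shifts forward by (position + 5), i.e. 5, 6, 7, … — the shift grows by one for each successive letter.
On pivot: p+5=u, i+6=o, v+7=c, o+8=w, t+9=c.

uocwc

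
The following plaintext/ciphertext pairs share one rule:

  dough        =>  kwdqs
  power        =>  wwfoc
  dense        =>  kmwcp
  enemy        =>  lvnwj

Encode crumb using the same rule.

jzdwm

Each letter shifts forward by (position + 7), i.e. 7, 8, 9, … — the shift grows by one for each successive letter.
Applying it to crumb: c+7=j, r+8=z, u+9=d, m+10=w, b+11=m.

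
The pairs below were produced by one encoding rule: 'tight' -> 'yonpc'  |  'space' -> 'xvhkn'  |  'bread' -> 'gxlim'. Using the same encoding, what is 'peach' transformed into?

Letter i (0-indexed) is shifted by i+5, so successive shifts are 5, 6, 7, ….
For peach: p+5=u, e+6=k, a+7=h, c+8=k, h+9=q.

ukhkq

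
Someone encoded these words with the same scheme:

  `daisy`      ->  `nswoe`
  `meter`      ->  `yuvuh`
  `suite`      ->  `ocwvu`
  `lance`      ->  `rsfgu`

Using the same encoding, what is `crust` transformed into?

d(3)→n(13) and a(0)→s(18) fit y≡7x+18 (mod 26); the inverse of 7 mod 26 is 15. Each letter's alphabet position (a=0..z=25) is mapped through 7·x+18 mod 26 — an affine cipher.
Applying it to crust: c(2)→7·2+18≡6=g; r(17)→7·17+18≡7=h; u(20)→7·20+18≡2=c; s(18)→7·18+18≡14=o; t(19)→7·19+18≡21=v (all mod 26).

ghcov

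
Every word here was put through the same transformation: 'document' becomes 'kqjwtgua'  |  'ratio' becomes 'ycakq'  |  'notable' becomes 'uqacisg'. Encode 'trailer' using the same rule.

aycksgy

The shift depends on letter class: consonant d→k is +7, but vowel o→q is +2. Two shifts are in play — +2 for a/e/i/o/u, +7 for every other letter.
On trailer: t(cons)+7=a, r(cons)+7=y, a(vowel)+2=c, i(vowel)+2=k, l(cons)+7=s, e(vowel)+2=g, r(cons)+7=y.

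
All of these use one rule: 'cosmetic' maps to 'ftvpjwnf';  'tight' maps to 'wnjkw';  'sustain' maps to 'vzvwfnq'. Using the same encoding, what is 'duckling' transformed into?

The shift depends on letter class: consonant c→f is +3, but vowel o→t is +5. The rule splits by letter class: vowels +5, consonants +3.
On duckling: d(cons)+3=g, u(vowel)+5=z, c(cons)+3=f, k(cons)+3=n, l(cons)+3=o, i(vowel)+5=n, n(cons)+3=q, g(cons)+3=j.

gzfnonqj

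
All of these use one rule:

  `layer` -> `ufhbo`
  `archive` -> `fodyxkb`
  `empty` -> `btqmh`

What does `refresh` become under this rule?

Treating letters as 0–25, the rule is x ↦ 25x + 5 (mod 26).
Applying it to refresh: r(17)→25·17+5≡14=o; e(4)→25·4+5≡1=b; f(5)→25·5+5≡0=a; r(17)→25·17+5≡14=o; e(4)→25·4+5≡1=b; s(18)→25·18+5≡13=n; h(7)→25·7+5≡24=y (all mod 26).

obaobny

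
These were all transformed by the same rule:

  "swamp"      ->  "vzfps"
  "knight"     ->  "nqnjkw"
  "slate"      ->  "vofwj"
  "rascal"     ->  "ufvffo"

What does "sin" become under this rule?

vnq

The shift depends on letter class: consonant s→v is +3, but vowel a→f is +5. The rule splits by letter class: vowels +5, consonants +3.
On sin: s(cons)+3=v, i(vowel)+5=n, n(cons)+3=q.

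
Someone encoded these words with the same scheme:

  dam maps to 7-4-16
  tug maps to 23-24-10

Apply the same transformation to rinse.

21-12-17-22-8

d is letter #4 and maps to 7: an offset of 3. Each letter is replaced by its alphabet position (a=1..z=26) + 3.
For rinse: r=18→21, i=9→12, n=14→17, s=19→22, e=5→8.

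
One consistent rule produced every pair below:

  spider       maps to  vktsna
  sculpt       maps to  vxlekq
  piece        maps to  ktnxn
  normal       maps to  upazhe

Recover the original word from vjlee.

s(18)→v(21) and p(15)→k(10) fit y≡21x+7 (mod 26); the inverse of 21 mod 26 is 5. This is an affine cipher: with a=0,…,z=25, each position x becomes (21x+7) mod 26.
Decoding vjlee: v(21)→5·(21−7)≡18=s; j(9)→5·(9−7)≡10=k; l(11)→5·(11−7)≡20=u; e(4)→5·(4−7)≡11=l; e(4)→5·(4−7)≡11=l (all mod 26).

skull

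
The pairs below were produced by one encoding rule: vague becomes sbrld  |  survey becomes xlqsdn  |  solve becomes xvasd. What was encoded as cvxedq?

poster

v(21)→s(18) and a(0)→b(1) fit y≡7x+1 (mod 26); the inverse of 7 mod 26 is 15. Each letter's alphabet position (a=0..z=25) is mapped through 7·x+1 mod 26 — an affine cipher.
Reversing it on cvxedq: c(2)→15·(2−1)≡15=p; v(21)→15·(21−1)≡14=o; x(23)→15·(23−1)≡18=s; e(4)→15·(4−1)≡19=t; d(3)→15·(3−1)≡4=e; q(16)→15·(16−1)≡17=r (all mod 26).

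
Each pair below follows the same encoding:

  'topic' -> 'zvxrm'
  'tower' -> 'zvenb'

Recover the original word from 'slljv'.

medal

In topic: t→z is +6, o→v is +7, p→x is +8, i→r is +9 — the shift increases by 1 each position. Each letter shifts forward by (position + 6), i.e. 6, 7, 8, … — the shift grows by one for each successive letter.
Decoding slljv: s−6=m, l−7=e, l−8=d, j−9=a, v−10=l.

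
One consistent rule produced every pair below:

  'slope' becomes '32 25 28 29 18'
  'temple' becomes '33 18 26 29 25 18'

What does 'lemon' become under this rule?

The number is (letter's place in the alphabet, a=1) + 13.
Applying it to lemon: l=12→25, e=5→18, m=13→26, o=15→28, n=14→27.

25 18 26 28 27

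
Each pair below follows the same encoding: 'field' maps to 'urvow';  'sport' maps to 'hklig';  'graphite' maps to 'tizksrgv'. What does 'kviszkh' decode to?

perhaps

Each pair mirrors across the alphabet (f↔u, i↔r, e↔v): positions sum to 25. This is the alphabet-reversal cipher (Atbash): a becomes z, b becomes y, etc.
Reversing it on kviszkh: k↔p, v↔e, i↔r, s↔h, z↔a, k↔p, h↔s.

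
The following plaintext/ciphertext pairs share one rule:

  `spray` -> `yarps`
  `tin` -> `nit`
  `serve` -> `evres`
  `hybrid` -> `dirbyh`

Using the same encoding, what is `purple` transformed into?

The output letters match the input read backwards: spray reversed is yarps. The word is simply reversed.
Applying it to purple: reverse → elprup.

elprup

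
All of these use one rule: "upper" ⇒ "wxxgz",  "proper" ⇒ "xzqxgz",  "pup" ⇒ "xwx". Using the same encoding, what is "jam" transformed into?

rcu

The shift depends on letter class: consonant p→x is +8, but vowel u→w is +2. The rule splits by letter class: vowels +2, consonants +8.
On jam: j(cons)+8=r, a(vowel)+2=c, m(cons)+8=u.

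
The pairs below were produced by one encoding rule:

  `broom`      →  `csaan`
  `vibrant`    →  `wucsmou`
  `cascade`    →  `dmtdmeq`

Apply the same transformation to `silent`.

The shift depends on letter class: consonant b→c is +1, but vowel o→a is +12. Vowels shift forward by 12 and consonants shift forward by 1.
Applying it to silent: s(cons)+1=t, i(vowel)+12=u, l(cons)+1=m, e(vowel)+12=q, n(cons)+1=o, t(cons)+1=u.

tumqou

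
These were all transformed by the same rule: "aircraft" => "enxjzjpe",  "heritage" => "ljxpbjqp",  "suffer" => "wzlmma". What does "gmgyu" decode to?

charm

In aircraft: a→e is +4, i→n is +5, r→x is +6, c→j is +7 — the shift increases by 1 each position. Letter i (0-indexed) is shifted by i+4, so successive shifts are 4, 5, 6, ….
Undoing it on gmgyu: g−4=c, m−5=h, g−6=a, y−7=r, u−8=m.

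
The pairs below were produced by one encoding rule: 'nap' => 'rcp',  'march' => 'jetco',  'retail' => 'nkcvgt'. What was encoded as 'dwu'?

The output letters match the input read backwards, each shifted +2: nap reversed is pan. Read the word backwards and shift each letter +2.
Decoding dwu: shift back: d−2=b, w−2=u, u−2=s → bus; then reverse → sub.

sub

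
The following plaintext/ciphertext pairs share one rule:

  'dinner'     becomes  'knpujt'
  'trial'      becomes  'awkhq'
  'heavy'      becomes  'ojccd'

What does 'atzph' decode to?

toxic

Shifts by position in dinner: pos 0: d→k (+7), pos 1: i→n (+5), pos 2: n→p (+2), pos 3: n→u (+7), pos 4: e→j (+5), pos 5: r→t (+2) — repeating every 3. It's a Vigenère-style cipher with numeric key [7,5,2]: position i shifts by key[i mod 3].
Undoing it on atzph: a−7=t, t−5=o, z−2=x, p−7=i, h−5=c.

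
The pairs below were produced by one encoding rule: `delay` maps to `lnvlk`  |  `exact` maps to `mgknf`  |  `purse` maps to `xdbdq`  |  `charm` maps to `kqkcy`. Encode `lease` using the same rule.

In delay: d→l is +8, e→n is +9, l→v is +10, a→l is +11 — the shift increases by 1 each position. Each letter shifts forward by (position + 8), i.e. 8, 9, 10, … — the shift grows by one for each successive letter.
Applying it to lease: l+8=t, e+9=n, a+10=k, s+11=d, e+12=q.

tnkdq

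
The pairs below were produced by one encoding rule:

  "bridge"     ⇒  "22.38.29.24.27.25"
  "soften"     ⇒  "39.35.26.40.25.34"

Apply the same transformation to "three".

Each letter is replaced by its alphabet position (a=1..z=26) + 20.
On three: t=20→40, h=8→28, r=18→38, e=5→25, e=5→25.

40.28.38.25.25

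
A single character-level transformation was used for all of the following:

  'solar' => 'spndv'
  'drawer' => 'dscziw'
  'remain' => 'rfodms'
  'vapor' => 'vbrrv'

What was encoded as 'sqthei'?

spread

Each letter shifts forward by its position index (0, 1, 2, …) — the shift grows by one for each successive letter.
Undoing it on sqthei: s−0=s, q−1=p, t−2=r, h−3=e, e−4=a, i−5=d.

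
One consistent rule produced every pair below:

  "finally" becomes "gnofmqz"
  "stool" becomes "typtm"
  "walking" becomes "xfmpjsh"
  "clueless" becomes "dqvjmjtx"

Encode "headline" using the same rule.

Shifts by position in finally: pos 0: f→g (+1), pos 1: i→n (+5), pos 2: n→o (+1), pos 3: a→f (+5) — repeating every 2. The shifts repeat in a cycle of length 2: positions 0,1,… shift by +1, +5, then the pattern repeats.
Applying it to headline: h+1=i, e+5=j, a+1=b, d+5=i, l+1=m, i+5=n, n+1=o, e+5=j.

ijbimnoj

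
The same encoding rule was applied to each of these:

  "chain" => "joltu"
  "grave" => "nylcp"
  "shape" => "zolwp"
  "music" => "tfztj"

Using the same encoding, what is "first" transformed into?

The shift depends on letter class: consonant c→j is +7, but vowel a→l is +11. Two shifts are in play — +11 for a/e/i/o/u, +7 for every other letter.
On first: f(cons)+7=m, i(vowel)+11=t, r(cons)+7=y, s(cons)+7=z, t(cons)+7=a.

mtyza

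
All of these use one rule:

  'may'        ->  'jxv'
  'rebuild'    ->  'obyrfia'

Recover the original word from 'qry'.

tub

Compare letters: m→j is +23, a→x is +23, y→v is +23 — a constant shift. It's a constant shift of +23 (ROT23).
Decoding qry: q−23=t, r−23=u, y−23=b.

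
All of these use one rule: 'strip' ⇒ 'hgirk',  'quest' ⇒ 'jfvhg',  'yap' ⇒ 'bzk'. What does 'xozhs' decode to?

Each pair mirrors across the alphabet (s↔h, t↔g, r↔i): positions sum to 25. This is the alphabet-reversal cipher (Atbash): a becomes z, b becomes y, etc.
Undoing it on xozhs: x↔c, o↔l, z↔a, h↔s, s↔h.

clash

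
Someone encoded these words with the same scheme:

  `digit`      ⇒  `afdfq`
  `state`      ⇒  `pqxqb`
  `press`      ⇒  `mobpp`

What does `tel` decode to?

who

Compare letters: d→a is +23, i→f is +23, g→d is +23 — a constant shift. Each letter is shifted forward by 23 in the alphabet (a Caesar shift of +23).
Reversing it on tel: t−23=w, e−23=h, l−23=o.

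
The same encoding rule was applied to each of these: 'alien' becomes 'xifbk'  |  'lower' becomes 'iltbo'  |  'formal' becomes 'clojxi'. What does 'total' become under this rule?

Compare letters: a→x is +23, l→i is +23, i→f is +23 — a constant shift. This is a Caesar cipher with shift 23.
On total: t+23=q, o+23=l, t+23=q, a+23=x, l+23=i.

qlqxi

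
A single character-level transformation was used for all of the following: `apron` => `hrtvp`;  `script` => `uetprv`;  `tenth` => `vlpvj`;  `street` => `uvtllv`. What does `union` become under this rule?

The rule splits by letter class: vowels +7, consonants +2.
Applying it to union: u(vowel)+7=b, n(cons)+2=p, i(vowel)+7=p, o(vowel)+7=v, n(cons)+2=p.

bppvp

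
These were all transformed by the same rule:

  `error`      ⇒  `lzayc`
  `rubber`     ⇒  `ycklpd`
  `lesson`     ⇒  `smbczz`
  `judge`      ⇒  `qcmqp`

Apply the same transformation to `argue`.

Each letter shifts forward by (position + 7), i.e. 7, 8, 9, … — the shift grows by one for each successive letter.
Applying it to argue: a+7=h, r+8=z, g+9=p, u+10=e, e+11=p.

hzpep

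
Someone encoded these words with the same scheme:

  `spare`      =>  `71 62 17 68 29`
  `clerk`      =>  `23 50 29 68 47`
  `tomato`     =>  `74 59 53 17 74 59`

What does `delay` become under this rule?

s(#19)→71 and p(#16)→62: differences scale by 3, so n = 3·pos + 14. The formula is n = 3×(alphabet index, a=1) + 14.
For delay: d=4→26, e=5→29, l=12→50, a=1→17, y=25→89.

26 29 50 17 89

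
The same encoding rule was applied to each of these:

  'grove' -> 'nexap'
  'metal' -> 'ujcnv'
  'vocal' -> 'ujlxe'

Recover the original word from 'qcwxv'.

The output letters match the input read backwards, each shifted +9: grove reversed is evorg. Two steps: reverse the string, then apply a Caesar shift of +9.
Decoding qcwxv: shift back: q−9=h, c−9=t, w−9=n, x−9=o, v−9=m → htnom; then reverse → month.

month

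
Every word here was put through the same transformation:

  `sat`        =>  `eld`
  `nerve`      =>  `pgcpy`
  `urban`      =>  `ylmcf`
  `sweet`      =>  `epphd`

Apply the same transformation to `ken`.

ypv

The output letters match the input read backwards, each shifted +11: sat reversed is tas. The word is reversed, then every letter is shifted forward by 11.
On ken: reverse → nek; then shift: n+11=y, e+11=p, k+11=v.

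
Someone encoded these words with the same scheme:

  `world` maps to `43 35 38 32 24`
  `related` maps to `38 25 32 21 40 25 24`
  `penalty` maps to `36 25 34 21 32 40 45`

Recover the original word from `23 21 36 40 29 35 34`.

caption

Each letter is replaced by its alphabet position (a=1..z=26) + 20.
Decoding 23 21 36 40 29 35 34: 23→(23−20)÷1=3=c, 21→(21−20)÷1=1=a, 36→(36−20)÷1=16=p, 40→(40−20)÷1=20=t, 29→(29−20)÷1=9=i, 35→(35−20)÷1=15=o, 34→(34−20)÷1=14=n.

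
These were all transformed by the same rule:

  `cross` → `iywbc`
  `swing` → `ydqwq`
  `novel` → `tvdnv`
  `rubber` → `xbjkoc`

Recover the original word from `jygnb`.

dryer

In cross: c→i is +6, r→y is +7, o→w is +8, s→b is +9 — the shift increases by 1 each position. The shift increases by 1 at each position, starting from +6: 6, 7, 8, ….
Decoding jygnb: j−6=d, y−7=r, g−8=y, n−9=e, b−10=r.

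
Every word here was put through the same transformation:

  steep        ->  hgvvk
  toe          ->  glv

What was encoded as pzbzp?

kayak

This is the alphabet-reversal cipher (Atbash): a becomes z, b becomes y, etc.
Undoing it on pzbzp: p↔k, z↔a, b↔y, z↔a, p↔k.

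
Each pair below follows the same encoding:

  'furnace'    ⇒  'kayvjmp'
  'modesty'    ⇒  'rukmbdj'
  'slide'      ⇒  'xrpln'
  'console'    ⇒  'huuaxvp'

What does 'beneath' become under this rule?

gkumjds

The shift increases by 1 at each position, starting from +5: 5, 6, 7, ….
On beneath: b+5=g, e+6=k, n+7=u, e+8=m, a+9=j, t+10=d, h+11=s.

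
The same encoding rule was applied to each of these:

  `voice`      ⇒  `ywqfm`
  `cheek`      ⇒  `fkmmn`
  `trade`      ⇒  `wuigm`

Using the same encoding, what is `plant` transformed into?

The shift depends on letter class: consonant v→y is +3, but vowel o→w is +8. Vowels shift forward by 8 and consonants shift forward by 3.
For plant: p(cons)+3=s, l(cons)+3=o, a(vowel)+8=i, n(cons)+3=q, t(cons)+3=w.

soiqw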